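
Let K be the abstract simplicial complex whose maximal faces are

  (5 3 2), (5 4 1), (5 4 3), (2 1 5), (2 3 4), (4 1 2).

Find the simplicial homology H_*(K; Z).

Order the vertices as 1 < 2 < 3 < 4 < 5. Listing each simplex with vertices in this order, K has dimension 2 with simplices:

  0-simplices (5): [1], [2], [3], [4], [5]
  1-simplices (9): [1,2], [1,4], [1,5], [2,3], [2,4], [2,5], [3,4], [3,5], [4,5]
  2-simplices (6): [1,2,4], [1,2,5], [1,4,5], [2,3,4], [2,3,5], [3,4,5]

giving chain groups C_0 ≅ Z^5, C_1 ≅ Z^9, C_2 ≅ Z^6.

The boundary map ∂_1: C_1 → C_0 is given by ∂[p,q] = [q] − [p]. For instance
  ∂[3,5] = [5] − [3].
This gives a 5×9 integer matrix of rank 4; reducing to Smith normal form yields diagonal entries (1,1,1,1).

Boundary ∂_2: C_2 → C_1 acts by ∂[p,q,r] = [q,r] − [p,r] + [p,q]. For instance
  ∂[2,3,4] = [3,4] − [2,4] + [2,3],
  ∂[2,3,5] = [3,5] − [2,5] + [2,3].
This gives a 9×6 integer matrix of rank 5; reducing to Smith normal form yields diagonal entries (1,1,1,1,1).

Reading off H_k = ker ∂_k / im ∂_{k+1}:

  H_0: rank C_0 − rank ∂_1 = 5 − 4 = 1, and the invariant factors of ∂_1 are all 1, so H_0 = Z.
  H_1: rank ker ∂_1 − rank ∂_2 = (9 − 4) − 5 = 0, and the invariant factors of ∂_2 are all 1, so H_1 = 0.
  H_2: rank ker ∂_2 − rank ∂_3 = (6 − 5) − 0 = 1, and there is no ∂_3, so H_2 = Z.

As a check, the Euler characteristic is 5 − 9 + 6 = 2, which agrees with 1 − 0 + 1 = 2.

H_0 = Z,  H_1 = 0,  H_2 = Z.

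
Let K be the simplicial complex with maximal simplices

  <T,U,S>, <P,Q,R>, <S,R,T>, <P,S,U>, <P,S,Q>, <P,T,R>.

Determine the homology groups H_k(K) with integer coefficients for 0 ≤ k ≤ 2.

Take the total order P < Q < R < S < T < U on the vertex set. Then K (dimension 2) consists of the simplices:

  0-simplices (6): P, Q, R, S, T, U
  1-simplices (12): PQ, PR, PS, PT, PU, QR, QS, RS, RT, ST, SU, TU
  2-simplices (6): PQR, PQS, PRT, PSU, RST, STU

giving chain groups C_0 ≅ Z^6, C_1 ≅ Z^12, C_2 ≅ Z^6.

The boundary map ∂_1: C_1 → C_0 is given by ∂[p,q] = [q] − [p]. For instance
  ∂PT = T − P.
This gives a 6×12 integer matrix of rank 5; reducing to Smith normal form yields diagonal entries (1,1,1,1,1).

Boundary ∂_2: C_2 → C_1 acts by ∂[p,q,r] = [q,r] − [p,r] + [p,q]. For instance
  ∂PRT = RT − PT + PR,
  ∂PQR = QR − PR + PQ.
As a 12×6 matrix over Z this has rank 6, with invariant factors (1,1,1,1,1,1).

Computing H_k = (kernel of ∂_k) / (image of ∂_{k+1}):

  H_0: rank C_0 − rank ∂_1 = 6 − 5 = 1, and the invariant factors of ∂_1 are all 1, so H_0 = Z.
  H_1: rank ker ∂_1 − rank ∂_2 = (12 − 5) − 6 = 1, and the invariant factors of ∂_2 are all 1, so H_1 = Z.
  H_2: rank ker ∂_2 − rank ∂_3 = (6 − 6) − 0 = 0, and there is no ∂_3, so H_2 = 0.

H_0 = Z,  H_1 = Z,  H_2 = 0.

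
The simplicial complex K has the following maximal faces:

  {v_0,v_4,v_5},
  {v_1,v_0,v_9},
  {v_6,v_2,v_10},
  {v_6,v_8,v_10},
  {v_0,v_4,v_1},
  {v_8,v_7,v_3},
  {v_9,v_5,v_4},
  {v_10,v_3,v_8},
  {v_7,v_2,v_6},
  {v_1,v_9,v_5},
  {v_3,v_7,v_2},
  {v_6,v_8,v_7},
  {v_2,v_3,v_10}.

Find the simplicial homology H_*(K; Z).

K has 11 vertices, 22 edges, 13 triangles.
rank ∂_0 = 0, rank ∂_1 = 9 ⇒ b_0 = 11 − 0 − 9 = 2; all invariant factors of ∂_1 are 1 so no torsion. So H_0 = Z^2.
rank ∂_1 = 9, rank ∂_2 = 12 ⇒ b_1 = 22 − 9 − 12 = 1; all invariant factors of ∂_2 are 1 so no torsion. So H_1 = Z.
rank ∂_2 = 12, rank ∂_3 = 0 ⇒ b_2 = 13 − 12 − 0 = 1. So H_2 = Z.

H_0 ≅ Z^2,  H_1 ≅ Z,  H_2 ≅ Z.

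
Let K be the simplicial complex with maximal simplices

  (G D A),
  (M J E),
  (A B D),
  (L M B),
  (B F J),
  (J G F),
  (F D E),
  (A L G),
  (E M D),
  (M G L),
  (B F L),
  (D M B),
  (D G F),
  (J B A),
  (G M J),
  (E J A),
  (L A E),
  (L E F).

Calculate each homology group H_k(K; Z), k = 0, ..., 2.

Order the vertices as A < B < D < E < F < G < J < L < M. Listing each simplex with vertices in this order, K has dimension 2 with simplices:

  0-simplices (9): A, B, D, E, F, G, J, L, M
  1-simplices (27): AB, AD, AE, AG, AJ, AL, BD, BF, BJ, BL, BM, DE, DF, DG, DM, EF, EJ, EL, EM, FG, FJ, FL, GJ, GL, GM, JM, LM
  2-simplices (18): ABD, ABJ, ADG, AEJ, AEL, AGL, BDM, BFJ, BFL, BLM, DEF, DEM, DFG, EFL, EJM, FGJ, GJM, GLM

giving chain groups C_0 ≅ Z^9, C_1 ≅ Z^27, C_2 ≅ Z^18.

∂_1: C_1 → C_0 maps an edge to its endpoints' difference, ∂[p,q] = q − p. For instance
  ∂BF = F − B.
As a 9×27 matrix over Z this has rank 8, with invariant factors (1,1,1,1,1,1,1,1).

∂_2: C_2 → C_1 acts by ∂[p,q,r] = [q,r] − [p,r] + [p,q]. For instance
  ∂BFL = FL − BL + BF,
  ∂ABD = BD − AD + AB.
This gives a 27×18 integer matrix of rank 17; reducing to Smith normal form yields diagonal entries (1,1,1,1,1,1,1,1,1,1,1,1,1,1,1,1,1).

Now H_k = ker ∂_k / im ∂_{k+1}, so:

  H_0: rank C_0 − rank ∂_1 = 9 − 8 = 1, and the invariant factors of ∂_1 are all 1, so H_0 = Z.
  H_1: rank ker ∂_1 − rank ∂_2 = (27 − 8) − 17 = 2, and the invariant factors of ∂_2 are all 1, so H_1 = Z^2.
  H_2: rank ker ∂_2 − rank ∂_3 = (18 − 17) − 0 = 1, and there is no ∂_3, so H_2 = Z.

H_0 = Z,  H_1 = Z^2,  H_2 = Z.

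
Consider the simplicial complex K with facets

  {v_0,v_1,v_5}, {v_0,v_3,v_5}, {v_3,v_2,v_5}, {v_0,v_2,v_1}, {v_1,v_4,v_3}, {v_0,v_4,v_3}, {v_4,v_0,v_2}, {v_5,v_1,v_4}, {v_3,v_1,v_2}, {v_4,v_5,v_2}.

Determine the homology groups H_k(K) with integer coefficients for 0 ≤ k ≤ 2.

K has 6 vertices, 15 edges, 10 triangles.
rank ∂_0 = 0, rank ∂_1 = 5 ⇒ b_0 = 6 − 0 − 5 = 1; all invariant factors of ∂_1 are 1 so no torsion. So H_0 = Z.
rank ∂_1 = 5, rank ∂_2 = 10 ⇒ b_1 = 15 − 5 − 10 = 0; ∂_2 has invariant factor(s) [2] giving torsion. So H_1 = Z/2Z.
rank ∂_2 = 10, rank ∂_3 = 0 ⇒ b_2 = 10 − 10 − 0 = 0. So H_2 = 0.

H_0 ≅ Z,  H_1 ≅ Z/2Z,  H_2 = 0.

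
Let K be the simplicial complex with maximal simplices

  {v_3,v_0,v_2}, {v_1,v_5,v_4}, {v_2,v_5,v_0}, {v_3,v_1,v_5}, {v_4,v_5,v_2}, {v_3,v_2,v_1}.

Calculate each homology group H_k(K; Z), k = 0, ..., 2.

H_0 ≅ Z,  H_1 ≅ Z,  H_2 = 0.

We work with the vertex ordering v_0 < v_1 < v_2 < v_3 < v_4 < v_5. The simplices of K, each written with vertices in increasing order, are:

  0-simplices (6): [v_0], [v_1], [v_2], [v_3], [v_4], [v_5]
  1-simplices (12): [v_0,v_2], [v_0,v_3], [v_0,v_5], [v_1,v_2], [v_1,v_3], [v_1,v_4], [v_1,v_5], [v_2,v_3], [v_2,v_4], [v_2,v_5], [v_3,v_5], [v_4,v_5]
  2-simplices (6): [v_0,v_2,v_3], [v_0,v_2,v_5], [v_1,v_2,v_3], [v_1,v_3,v_5], [v_1,v_4,v_5], [v_2,v_4,v_5]

Hence C_0 ≅ Z^6, C_1 ≅ Z^12, C_2 ≅ Z^6.

The boundary map ∂_1: C_1 → C_0 is given by ∂[p,q] = [q] − [p]. For instance
  ∂[v_1,v_4] = [v_4] − [v_1].
The 6×12 boundary matrix has rank 5 and Smith normal form diag(1,1,1,1,1).

∂_2: C_2 → C_1 sends each 2-simplex [p,q,r] to [q,r] − [p,r] + [p,q]. For instance
  ∂[v_1,v_4,v_5] = [v_4,v_5] − [v_1,v_5] + [v_1,v_4],
  ∂[v_1,v_3,v_5] = [v_3,v_5] − [v_1,v_5] + [v_1,v_3].
This gives a 12×6 integer matrix of rank 6; reducing to Smith normal form yields diagonal entries (1,1,1,1,1,1).

Now H_k = ker ∂_k / im ∂_{k+1}, so:

  H_0: rank C_0 − rank ∂_1 = 6 − 5 = 1, and the invariant factors of ∂_1 are all 1, so H_0 = Z.
  H_1: rank ker ∂_1 − rank ∂_2 = (12 − 5) − 6 = 1, and the invariant factors of ∂_2 are all 1, so H_1 = Z.
  H_2: rank ker ∂_2 − rank ∂_3 = (6 − 6) − 0 = 0, and there is no ∂_3, so H_2 = 0.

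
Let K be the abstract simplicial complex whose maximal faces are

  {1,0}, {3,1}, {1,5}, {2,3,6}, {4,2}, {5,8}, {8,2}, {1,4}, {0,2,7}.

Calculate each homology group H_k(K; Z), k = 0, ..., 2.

H_0 = Z,  H_1 = Z^3,  H_2 = 0.

Fix the vertex order 0 < 1 < 2 < 3 < 4 < 5 < 6 < 7 < 8 and write every simplex with vertices in increasing order. Then dim K = 2 and the simplices of K are:

  0-simplices (9): [0], [1], [2], [3], [4], [5], [6], [7], [8]
  1-simplices (13): [0,1], [0,2], [0,7], [1,3], [1,4], [1,5], [2,3], [2,4], [2,6], [2,7], [2,8], [3,6], [5,8]
  2-simplices (2): [0,2,7], [2,3,6]

Hence C_0 ≅ Z^9, C_1 ≅ Z^13, C_2 ≅ Z^2.

∂_1: C_1 → C_0 is given by ∂[p,q] = [q] − [p].
As a 9×13 matrix over Z this has rank 8, with invariant factors (1,1,1,1,1,1,1,1).

∂_2: C_2 → C_1 sends each 2-simplex [p,q,r] to [q,r] − [p,r] + [p,q]. For instance
  ∂[0,2,7] = [2,7] − [0,7] + [0,2],
  ∂[2,3,6] = [3,6] − [2,6] + [2,3].
This gives a 13×2 integer matrix of rank 2; reducing to Smith normal form yields diagonal entries (1,1).

From H_k ≅ ker(∂_k) / im(∂_{k+1}) we obtain:

  H_0: rank C_0 − rank ∂_1 = 9 − 8 = 1, and the invariant factors of ∂_1 are all 1, so H_0 = Z.
  H_1: rank ker ∂_1 − rank ∂_2 = (13 − 8) − 2 = 3, and the invariant factors of ∂_2 are all 1, so H_1 = Z^3.
  H_2: rank ker ∂_2 − rank ∂_3 = (2 − 2) − 0 = 0, and there is no ∂_3, so H_2 = 0.

As a check, the Euler characteristic is 9 − 13 + 2 = -2, which agrees with 1 − 3 + 0 = -2.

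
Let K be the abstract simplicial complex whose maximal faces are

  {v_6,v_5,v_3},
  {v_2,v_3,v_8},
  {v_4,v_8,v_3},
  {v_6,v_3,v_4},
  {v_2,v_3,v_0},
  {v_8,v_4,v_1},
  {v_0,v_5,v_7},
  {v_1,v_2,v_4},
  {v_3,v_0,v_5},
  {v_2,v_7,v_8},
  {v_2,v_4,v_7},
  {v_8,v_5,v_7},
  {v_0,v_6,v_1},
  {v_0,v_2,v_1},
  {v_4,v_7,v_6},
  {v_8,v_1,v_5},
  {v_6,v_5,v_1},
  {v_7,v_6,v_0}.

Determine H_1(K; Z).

Order the vertices as v_0 < v_1 < v_2 < v_3 < v_4 < v_5 < v_6 < v_7 < v_8. Listing each simplex with vertices in this order, K has dimension 2 with simplices:

  0-simplices (9): [v_0], [v_1], [v_2], [v_3], [v_4], [v_5], [v_6], [v_7], [v_8]
  1-simplices (27): (27 of them)
  2-simplices (18): (18 of them)

Hence C_0 ≅ Z^9, C_1 ≅ Z^27, C_2 ≅ Z^18.

The boundary map ∂_1: C_1 → C_0 maps an edge to its endpoints' difference, ∂[p,q] = q − p. For instance
  ∂[v_4,v_6] = [v_6] − [v_4].
The 9×27 boundary matrix has rank 8 and Smith normal form diag(1,1,1,1,1,1,1,1).

Boundary ∂_2: C_2 → C_1 maps a triangle to the signed sum of its edges. For instance
  ∂[v_5,v_7,v_8] = [v_7,v_8] − [v_5,v_8] + [v_5,v_7],
  ∂[v_3,v_5,v_6] = [v_5,v_6] − [v_3,v_6] + [v_3,v_5].
As a 27×18 matrix over Z this has rank 18, with invariant factors (1,1,1,1,1,1,1,1,1,1,1,1,1,1,1,1,1,2).

Computing H_k = (kernel of ∂_k) / (image of ∂_{k+1}):

  H_1: rank ker ∂_1 − rank ∂_2 = (27 − 8) − 18 = 1, and ∂_2 has invariant factor 2 > 1, so H_1 ≅ Z ⊕ Z/2.

(K is a triangulation of the Klein bottle.)

H_1 = Z ⊕ Z/2.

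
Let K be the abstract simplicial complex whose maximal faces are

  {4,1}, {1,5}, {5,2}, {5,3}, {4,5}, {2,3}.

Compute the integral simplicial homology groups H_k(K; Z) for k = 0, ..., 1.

K has 5 vertices, 6 edges.
rank ∂_0 = 0, rank ∂_1 = 4 ⇒ b_0 = 5 − 0 − 4 = 1; all invariant factors of ∂_1 are 1 so no torsion. So H_0 = Z.
rank ∂_1 = 4, rank ∂_2 = 0 ⇒ b_1 = 6 − 4 − 0 = 2. So H_1 = Z^2.

H_0 = Z,  H_1 = Z^2.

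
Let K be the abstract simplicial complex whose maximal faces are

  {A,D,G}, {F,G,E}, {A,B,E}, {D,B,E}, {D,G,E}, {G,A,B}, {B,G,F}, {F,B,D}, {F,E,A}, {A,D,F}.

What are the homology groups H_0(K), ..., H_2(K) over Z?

Fix the vertex order A < B < D < E < F < G and write every simplex with vertices in increasing order. Then dim K = 2 and the simplices of K are:

  0-simplices (6): A, B, D, E, F, G
  1-simplices (15): AB, AD, AE, AF, AG, BD, BE, BF, BG, DE, DF, DG, EF, EG, FG
  2-simplices (10): ABE, ABG, ADF, ADG, AEF, BDE, BDF, BFG, DEG, EFG

so the chain groups are C_0 ≅ Z^6, C_1 ≅ Z^15, C_2 ≅ Z^10.

Boundary ∂_1: C_1 → C_0 is given by ∂[p,q] = [q] − [p]. For instance
  ∂DE = E − D.
The resulting 6×15 matrix has rank 5, and its Smith normal form has invariant factors (1,1,1,1,1).

Boundary ∂_2: C_2 → C_1 acts by ∂[p,q,r] = [q,r] − [p,r] + [p,q]. For instance
  ∂ADG = DG − AG + AD,
  ∂BFG = FG − BG + BF.
This gives a 15×10 integer matrix of rank 10; reducing to Smith normal form yields diagonal entries (1,1,1,1,1,1,1,1,1,2).

Reading off H_k = ker ∂_k / im ∂_{k+1}:

  H_0: rank C_0 − rank ∂_1 = 6 − 5 = 1, and the invariant factors of ∂_1 are all 1, so H_0 ≅ Z.
  H_1: rank ker ∂_1 − rank ∂_2 = (15 − 5) − 10 = 0, and ∂_2 has invariant factor 2 > 1, so H_1 ≅ Z/2.
  H_2: rank ker ∂_2 − rank ∂_3 = (10 − 10) − 0 = 0, and there is no ∂_3, so H_2 ≅ 0.

As a check, the Euler characteristic is 6 − 15 + 10 = 1, which agrees with 1 − 0 + 0 = 1.
(K is a triangulation of the real projective plane RP^2.)

H_0 ≅ Z,  H_1 ≅ Z/2,  H_2 = 0.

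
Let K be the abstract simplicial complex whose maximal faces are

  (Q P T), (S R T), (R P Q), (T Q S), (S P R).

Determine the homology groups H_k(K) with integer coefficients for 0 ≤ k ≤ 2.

H_0 = Z,  H_1 = Z,  H_2 = 0.

Order the vertices as P < Q < R < S < T. Listing each simplex with vertices in this order, K has dimension 2 with simplices:

  0-simplices (5): P, Q, R, S, T
  1-simplices (10): PQ, PR, PS, PT, QR, QS, QT, RS, RT, ST
  2-simplices (5): PQR, PQT, PRS, QST, RST

giving chain groups C_0 ≅ Z^5, C_1 ≅ Z^10, C_2 ≅ Z^5.

∂_1: C_1 → C_0 maps an edge to its endpoints' difference, ∂[p,q] = q − p. For instance
  ∂PR = R − P.
The resulting 5×10 matrix has rank 4, and its Smith normal form has invariant factors (1,1,1,1).

Boundary ∂_2: C_2 → C_1 maps a triangle to the signed sum of its edges. For instance
  ∂PQR = QR − PR + PQ,
  ∂QST = ST − QT + QS.
The resulting 10×5 matrix has rank 5, and its Smith normal form has invariant factors (1,1,1,1,1).

Now H_k = ker ∂_k / im ∂_{k+1}, so:

  H_0: rank C_0 − rank ∂_1 = 5 − 4 = 1, and the invariant factors of ∂_1 are all 1, so H_0 = Z.
  H_1: rank ker ∂_1 − rank ∂_2 = (10 − 4) − 5 = 1, and the invariant factors of ∂_2 are all 1, so H_1 = Z.
  H_2: rank ker ∂_2 − rank ∂_3 = (5 − 5) − 0 = 0, and there is no ∂_3, so H_2 = 0.

As a check, the Euler characteristic is 5 − 10 + 5 = 0, which agrees with 1 − 1 + 0 = 0.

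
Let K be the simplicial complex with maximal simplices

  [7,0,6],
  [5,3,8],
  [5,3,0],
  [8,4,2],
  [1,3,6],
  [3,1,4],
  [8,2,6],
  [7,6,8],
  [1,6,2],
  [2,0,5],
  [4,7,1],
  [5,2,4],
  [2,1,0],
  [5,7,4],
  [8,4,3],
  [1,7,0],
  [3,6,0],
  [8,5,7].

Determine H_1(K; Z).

Take the total order 0 < 1 < 2 < 3 < 4 < 5 < 6 < 7 < 8 on the vertex set. Then K (dimension 2) consists of the simplices:

  0-simplices (9): [0], [1], [2], [3], [4], [5], [6], [7], [8]
  1-simplices (27): (27 of them)
  2-simplices (18): [0,1,2], [0,1,7], [0,2,5], [0,3,5], [0,3,6], [0,6,7], [1,2,6], [1,3,4], [1,3,6], [1,4,7], [2,4,5], [2,4,8], [2,6,8], [3,4,8], [3,5,8], [4,5,7], [5,7,8], [6,7,8]

giving chain groups C_0 ≅ Z^9, C_1 ≅ Z^27, C_2 ≅ Z^18.

∂_1: C_1 → C_0 maps an edge to its endpoints' difference, ∂[p,q] = q − p. For instance
  ∂[5,7] = [7] − [5].
The resulting 9×27 matrix has rank 8, and its Smith normal form has invariant factors (1,1,1,1,1,1,1,1).

The boundary map ∂_2: C_2 → C_1 maps a triangle to the signed sum of its edges. For instance
  ∂[3,4,8] = [4,8] − [3,8] + [3,4],
  ∂[1,3,6] = [3,6] − [1,6] + [1,3].
This gives a 27×18 integer matrix of rank 18; reducing to Smith normal form yields diagonal entries (1,1,1,1,1,1,1,1,1,1,1,1,1,1,1,1,1,2).

From H_k ≅ ker(∂_k) / im(∂_{k+1}) we obtain:

  H_1: rank ker ∂_1 − rank ∂_2 = (27 − 8) − 18 = 1, and ∂_2 has invariant factor 2 > 1, so H_1 = Z ⊕ Z/2Z.

H_1 = Z ⊕ Z/2Z.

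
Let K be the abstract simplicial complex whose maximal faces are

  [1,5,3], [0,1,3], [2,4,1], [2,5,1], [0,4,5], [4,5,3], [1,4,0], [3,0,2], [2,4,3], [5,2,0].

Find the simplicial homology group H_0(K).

H_0 = Z.

Take the total order 0 < 1 < 2 < 3 < 4 < 5 on the vertex set. Then K (dimension 2) consists of the simplices:

  0-simplices (6): [0], [1], [2], [3], [4], [5]
  1-simplices (15): [0,1], [0,2], [0,3], [0,4], [0,5], [1,2], [1,3], [1,4], [1,5], [2,3], [2,4], [2,5], [3,4], [3,5], [4,5]
  2-simplices (10): [0,1,3], [0,1,4], [0,2,3], [0,2,5], [0,4,5], [1,2,4], [1,2,5], [1,3,5], [2,3,4], [3,4,5]

giving chain groups C_0 ≅ Z^6, C_1 ≅ Z^15, C_2 ≅ Z^10.

The boundary map ∂_1: C_1 → C_0 maps an edge to its endpoints' difference, ∂[p,q] = q − p. For instance
  ∂[1,3] = [3] − [1].
The resulting 6×15 matrix has rank 5, and its Smith normal form has invariant factors (1,1,1,1,1).

The boundary map ∂_2: C_2 → C_1 sends each 2-simplex [p,q,r] to [q,r] − [p,r] + [p,q]. For instance
  ∂[1,2,5] = [2,5] − [1,5] + [1,2],
  ∂[0,1,4] = [1,4] − [0,4] + [0,1].
As a 15×10 matrix over Z this has rank 10, with invariant factors (1,1,1,1,1,1,1,1,1,2).

From H_k ≅ ker(∂_k) / im(∂_{k+1}) we obtain:

  H_0: rank C_0 − rank ∂_1 = 6 − 5 = 1, and the invariant factors of ∂_1 are all 1, so H_0 = Z.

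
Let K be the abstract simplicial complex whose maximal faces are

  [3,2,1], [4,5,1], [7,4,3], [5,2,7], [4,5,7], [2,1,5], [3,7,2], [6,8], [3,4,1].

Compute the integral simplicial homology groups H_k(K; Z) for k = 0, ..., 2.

H_0 ≅ Z^2,  H_1 = 0,  H_2 ≅ Z.

Fix the vertex order 1 < 2 < 3 < 4 < 5 < 6 < 7 < 8 and write every simplex with vertices in increasing order. Then dim K = 2 and the simplices of K are:

  0-simplices (8): [1], [2], [3], [4], [5], [6], [7], [8]
  1-simplices (13): [1,2], [1,3], [1,4], [1,5], [2,3], [2,5], [2,7], [3,4], [3,7], [4,5], [4,7], [5,7], [6,8]
  2-simplices (8): [1,2,3], [1,2,5], [1,3,4], [1,4,5], [2,3,7], [2,5,7], [3,4,7], [4,5,7]

so the chain groups are C_0 ≅ Z^8, C_1 ≅ Z^13, C_2 ≅ Z^8.

The boundary map ∂_1: C_1 → C_0 maps an edge to its endpoints' difference, ∂[p,q] = q − p. For instance
  ∂[2,3] = [3] − [2].
The 8×13 boundary matrix has rank 6 and Smith normal form diag(1,1,1,1,1,1).

∂_2: C_2 → C_1 sends each 2-simplex [p,q,r] to [q,r] − [p,r] + [p,q]. For instance
  ∂[4,5,7] = [5,7] − [4,7] + [4,5],
  ∂[1,4,5] = [4,5] − [1,5] + [1,4].
As a 13×8 matrix over Z this has rank 7, with invariant factors (1,1,1,1,1,1,1).

Reading off H_k = ker ∂_k / im ∂_{k+1}:

  H_0: rank C_0 − rank ∂_1 = 8 − 6 = 2, and the invariant factors of ∂_1 are all 1, so H_0 = Z^2.
  H_1: rank ker ∂_1 − rank ∂_2 = (13 − 6) − 7 = 0, and the invariant factors of ∂_2 are all 1, so H_1 = 0.
  H_2: rank ker ∂_2 − rank ∂_3 = (8 − 7) − 0 = 1, and there is no ∂_3, so H_2 = Z.

(K is a triangulation of the disjoint union of the 2-sphere S^2 and the 1-simplex.)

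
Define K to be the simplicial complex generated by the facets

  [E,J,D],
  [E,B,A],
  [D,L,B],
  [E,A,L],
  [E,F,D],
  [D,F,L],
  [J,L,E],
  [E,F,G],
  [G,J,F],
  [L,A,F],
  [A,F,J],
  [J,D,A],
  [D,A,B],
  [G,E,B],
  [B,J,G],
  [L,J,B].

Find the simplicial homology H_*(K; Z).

H_0 = Z,  H_1 = Z^2,  H_2 = Z.

We work with the vertex ordering A < B < D < E < F < G < J < L. The simplices of K, each written with vertices in increasing order, are:

  0-simplices (8): A, B, D, E, F, G, J, L
  1-simplices (24): AB, AD, AE, AF, AJ, AL, BD, BE, BG, BJ, BL, DE, DF, DJ, DL, EF, EG, EJ, EL, FG, FJ, FL, GJ, JL
  2-simplices (16): ABD, ABE, ADJ, AEL, AFJ, AFL, BDL, BEG, BGJ, BJL, DEF, DEJ, DFL, EFG, EJL, FGJ

Hence C_0 ≅ Z^8, C_1 ≅ Z^24, C_2 ≅ Z^16.

The boundary map ∂_1: C_1 → C_0 maps an edge to its endpoints' difference, ∂[p,q] = q − p. For instance
  ∂BJ = J − B.
The 8×24 boundary matrix has rank 7 and Smith normal form diag(1,1,1,1,1,1,1).

∂_2: C_2 → C_1 acts by ∂[p,q,r] = [q,r] − [p,r] + [p,q]. For instance
  ∂BEG = EG − BG + BE,
  ∂DFL = FL − DL + DF.
The resulting 24×16 matrix has rank 15, and its Smith normal form has invariant factors (1,1,1,1,1,1,1,1,1,1,1,1,1,1,1).

Reading off H_k = ker ∂_k / im ∂_{k+1}:

  H_0: rank C_0 − rank ∂_1 = 8 − 7 = 1, and the invariant factors of ∂_1 are all 1, so H_0 = Z.
  H_1: rank ker ∂_1 − rank ∂_2 = (24 − 7) − 15 = 2, and the invariant factors of ∂_2 are all 1, so H_1 = Z^2.
  H_2: rank ker ∂_2 − rank ∂_3 = (16 − 15) − 0 = 1, and there is no ∂_3, so H_2 = Z.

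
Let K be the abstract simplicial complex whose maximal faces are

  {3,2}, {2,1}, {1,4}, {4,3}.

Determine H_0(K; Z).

H_0 ≅ Z.

Order the vertices as 1 < 2 < 3 < 4. Listing each simplex with vertices in this order, K has dimension 1 with simplices:

  0-simplices (4): [1], [2], [3], [4]
  1-simplices (4): [1,2], [1,4], [2,3], [3,4]

so the chain groups are C_0 ≅ Z^4, C_1 ≅ Z^4.

∂_1: C_1 → C_0 maps an edge to its endpoints' difference, ∂[p,q] = q − p.
The resulting 4×4 matrix has rank 3, and its Smith normal form has invariant factors (1,1,1).

Now H_k = ker ∂_k / im ∂_{k+1}, so:

  H_0: rank C_0 − rank ∂_1 = 4 − 3 = 1, and the invariant factors of ∂_1 are all 1, so H_0 ≅ Z.

(K is a triangulation of the circle S^1.)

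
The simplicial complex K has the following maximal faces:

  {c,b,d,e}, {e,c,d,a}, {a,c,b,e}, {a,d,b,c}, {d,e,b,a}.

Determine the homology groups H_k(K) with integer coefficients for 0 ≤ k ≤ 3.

Take the total order a < b < c < d < e on the vertex set. Then K (dimension 3) consists of the simplices:

  0-simplices (5): a, b, c, d, e
  1-simplices (10): ab, ac, ad, ae, bc, bd, be, cd, ce, de
  2-simplices (10): abc, abd, abe, acd, ace, ade, bcd, bce, bde, cde
  3-simplices (5): abcd, abce, abde, acde, bcde

Hence C_0 ≅ Z^5, C_1 ≅ Z^10, C_2 ≅ Z^10, C_3 ≅ Z^5.

The boundary map ∂_1: C_1 → C_0 maps an edge to its endpoints' difference, ∂[p,q] = q − p.
The resulting 5×10 matrix has rank 4, and its Smith normal form has invariant factors (1,1,1,1).

Boundary ∂_2: C_2 → C_1 acts by ∂[p,q,r] = [q,r] − [p,r] + [p,q]. For instance
  ∂ade = de − ae + ad,
  ∂cde = de − ce + cd.
This gives a 10×10 integer matrix of rank 6; reducing to Smith normal form yields diagonal entries (1,1,1,1,1,1).

Boundary ∂_3: C_3 → C_2 sends each 3-simplex σ to the alternating sum Σ_i (−1)^i (σ with its i-th vertex removed). For instance
  ∂abde = bde − ade + abe − abd,
  ∂abcd = bcd − acd + abd − abc.
The resulting 10×5 matrix has rank 4, and its Smith normal form has invariant factors (1,1,1,1).

Reading off H_k = ker ∂_k / im ∂_{k+1}:

  H_0: rank C_0 − rank ∂_1 = 5 − 4 = 1, and the invariant factors of ∂_1 are all 1, so H_0 = Z.
  H_1: rank ker ∂_1 − rank ∂_2 = (10 − 4) − 6 = 0, and the invariant factors of ∂_2 are all 1, so H_1 = 0.
  H_2: rank ker ∂_2 − rank ∂_3 = (10 − 6) − 4 = 0, and the invariant factors of ∂_3 are all 1, so H_2 = 0.
  H_3: rank ker ∂_3 − rank ∂_4 = (5 − 4) − 0 = 1, and there is no ∂_4, so H_3 = Z.

H_0 = Z,  H_1 = 0,  H_2 = 0,  H_3 = Z.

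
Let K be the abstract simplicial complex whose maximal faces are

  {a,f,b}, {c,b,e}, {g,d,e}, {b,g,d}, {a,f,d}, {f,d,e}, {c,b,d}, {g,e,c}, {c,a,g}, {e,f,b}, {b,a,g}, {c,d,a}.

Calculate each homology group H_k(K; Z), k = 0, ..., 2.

K has 7 vertices, 18 edges, 12 triangles.
rank ∂_0 = 0, rank ∂_1 = 6 ⇒ b_0 = 7 − 0 − 6 = 1; all invariant factors of ∂_1 are 1 so no torsion. So H_0 = Z.
rank ∂_1 = 6, rank ∂_2 = 12 ⇒ b_1 = 18 − 6 − 12 = 0; ∂_2 has invariant factor(s) [2] giving torsion. So H_1 = Z/2.
rank ∂_2 = 12, rank ∂_3 = 0 ⇒ b_2 = 12 − 12 − 0 = 0. So H_2 = 0.

H_0 = Z,  H_1 = Z/2,  H_2 = 0.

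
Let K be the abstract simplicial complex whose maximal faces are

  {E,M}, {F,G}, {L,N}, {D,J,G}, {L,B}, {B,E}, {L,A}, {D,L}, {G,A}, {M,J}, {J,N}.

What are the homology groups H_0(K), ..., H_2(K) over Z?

Order the vertices as A < B < D < E < F < G < J < L < M < N. Listing each simplex with vertices in this order, K has dimension 2 with simplices:

  0-simplices (10): A, B, D, E, F, G, J, L, M, N
  1-simplices (13): AG, AL, BE, BL, DG, DJ, DL, EM, FG, GJ, JM, JN, LN
  2-simplices (1): DGJ

so the chain groups are C_0 ≅ Z^10, C_1 ≅ Z^13, C_2 ≅ Z^1.

The boundary map ∂_1: C_1 → C_0 is given by ∂[p,q] = [q] − [p]. For instance
  ∂JM = M − J.
The resulting 10×13 matrix has rank 9, and its Smith normal form has invariant factors (1,1,1,1,1,1,1,1,1).

∂_2: C_2 → C_1 acts by ∂[p,q,r] = [q,r] − [p,r] + [p,q]. For instance
  ∂DGJ = GJ − DJ + DG.
This gives a 13×1 integer matrix of rank 1; reducing to Smith normal form yields diagonal entries (1).

Now H_k = ker ∂_k / im ∂_{k+1}, so:

  H_0: rank C_0 − rank ∂_1 = 10 − 9 = 1, and the invariant factors of ∂_1 are all 1, so H_0 ≅ Z.
  H_1: rank ker ∂_1 − rank ∂_2 = (13 − 9) − 1 = 3, and the invariant factors of ∂_2 are all 1, so H_1 ≅ Z^3.
  H_2: rank ker ∂_2 − rank ∂_3 = (1 − 1) − 0 = 0, and there is no ∂_3, so H_2 ≅ 0.

H_0 = Z,  H_1 = Z^3,  H_2 = 0.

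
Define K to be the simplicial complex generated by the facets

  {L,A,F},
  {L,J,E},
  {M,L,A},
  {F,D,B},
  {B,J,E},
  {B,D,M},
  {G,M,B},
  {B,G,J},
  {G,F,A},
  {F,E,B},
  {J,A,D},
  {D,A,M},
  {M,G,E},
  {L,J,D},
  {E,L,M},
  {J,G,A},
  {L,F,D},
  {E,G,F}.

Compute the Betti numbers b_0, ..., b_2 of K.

b_0 = 1, b_1 = 1, b_2 = 0.

Order the vertices as A < B < D < E < F < G < J < L < M. Listing each simplex with vertices in this order, K has dimension 2 with simplices:

  0-simplices (9): A, B, D, E, F, G, J, L, M
  1-simplices (27): AD, AF, AG, AJ, AL, AM, BD, BE, BF, BG, BJ, BM, DF, DJ, DL, DM, EF, EG, EJ, EL, EM, FG, FL, GJ, GM, JL, LM
  2-simplices (18): ADJ, ADM, AFG, AFL, AGJ, ALM, BDF, BDM, BEF, BEJ, BGJ, BGM, DFL, DJL, EFG, EGM, EJL, ELM

giving chain groups C_0 ≅ Z^9, C_1 ≅ Z^27, C_2 ≅ Z^18.

∂_1: C_1 → C_0 is given by ∂[p,q] = [q] − [p]. For instance
  ∂EM = M − E.
The resulting 9×27 matrix has rank 8, and its Smith normal form has invariant factors (1,1,1,1,1,1,1,1).

The boundary map ∂_2: C_2 → C_1 acts by ∂[p,q,r] = [q,r] − [p,r] + [p,q]. For instance
  ∂BDM = DM − BM + BD,
  ∂DFL = FL − DL + DF.
The resulting 27×18 matrix has rank 18, and its Smith normal form has invariant factors (1,1,1,1,1,1,1,1,1,1,1,1,1,1,1,1,1,2).

Reading off H_k = ker ∂_k / im ∂_{k+1}:

  H_0: rank C_0 − rank ∂_1 = 9 − 8 = 1, and the invariant factors of ∂_1 are all 1, so H_0 ≅ Z.
  H_1: rank ker ∂_1 − rank ∂_2 = (27 − 8) − 18 = 1, and ∂_2 has invariant factor 2 > 1, so H_1 ≅ Z ⊕ Z/2.
  H_2: rank ker ∂_2 − rank ∂_3 = (18 − 18) − 0 = 0, and there is no ∂_3, so H_2 ≅ 0.

As a check, the Euler characteristic is 9 − 27 + 18 = 0, which agrees with 1 − 1 + 0 = 0.

Hence the Betti numbers are b_0 = 1, b_1 = 1, b_2 = 0.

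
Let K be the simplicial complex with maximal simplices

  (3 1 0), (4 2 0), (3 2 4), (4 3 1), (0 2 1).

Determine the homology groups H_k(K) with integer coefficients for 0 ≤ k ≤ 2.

H_0 = Z,  H_1 = Z,  H_2 = 0.

Fix the vertex order 0 < 1 < 2 < 3 < 4 and write every simplex with vertices in increasing order. Then dim K = 2 and the simplices of K are:

  0-simplices (5): [0], [1], [2], [3], [4]
  1-simplices (10): [0,1], [0,2], [0,3], [0,4], [1,2], [1,3], [1,4], [2,3], [2,4], [3,4]
  2-simplices (5): [0,1,2], [0,1,3], [0,2,4], [1,3,4], [2,3,4]

so the chain groups are C_0 ≅ Z^5, C_1 ≅ Z^10, C_2 ≅ Z^5.

∂_1: C_1 → C_0 maps an edge to its endpoints' difference, ∂[p,q] = q − p.
The resulting 5×10 matrix has rank 4, and its Smith normal form has invariant factors (1,1,1,1).

∂_2: C_2 → C_1 maps a triangle to the signed sum of its edges. For instance
  ∂[0,1,2] = [1,2] − [0,2] + [0,1],
  ∂[0,1,3] = [1,3] − [0,3] + [0,1].
As a 10×5 matrix over Z this has rank 5, with invariant factors (1,1,1,1,1).

Now H_k = ker ∂_k / im ∂_{k+1}, so:

  H_0: rank C_0 − rank ∂_1 = 5 − 4 = 1, and the invariant factors of ∂_1 are all 1, so H_0 ≅ Z.
  H_1: rank ker ∂_1 − rank ∂_2 = (10 − 4) − 5 = 1, and the invariant factors of ∂_2 are all 1, so H_1 ≅ Z.
  H_2: rank ker ∂_2 − rank ∂_3 = (5 − 5) − 0 = 0, and there is no ∂_3, so H_2 ≅ 0.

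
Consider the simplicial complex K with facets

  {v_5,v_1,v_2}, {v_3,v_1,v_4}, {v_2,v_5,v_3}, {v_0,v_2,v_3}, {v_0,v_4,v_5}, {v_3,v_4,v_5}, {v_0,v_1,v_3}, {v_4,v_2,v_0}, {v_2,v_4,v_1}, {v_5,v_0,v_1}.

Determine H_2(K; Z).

H_2 ≅ 0.

We work with the vertex ordering v_0 < v_1 < v_2 < v_3 < v_4 < v_5. The simplices of K, each written with vertices in increasing order, are:

  0-simplices (6): [v_0], [v_1], [v_2], [v_3], [v_4], [v_5]
  1-simplices (15): (15 of them)
  2-simplices (10): [v_0,v_1,v_3], [v_0,v_1,v_5], [v_0,v_2,v_3], [v_0,v_2,v_4], [v_0,v_4,v_5], [v_1,v_2,v_4], [v_1,v_2,v_5], [v_1,v_3,v_4], [v_2,v_3,v_5], [v_3,v_4,v_5]

Hence C_0 ≅ Z^6, C_1 ≅ Z^15, C_2 ≅ Z^10.

The boundary map ∂_1: C_1 → C_0 maps an edge to its endpoints' difference, ∂[p,q] = q − p.
As a 6×15 matrix over Z this has rank 5, with invariant factors (1,1,1,1,1).

The boundary map ∂_2: C_2 → C_1 maps a triangle to the signed sum of its edges. For instance
  ∂[v_0,v_4,v_5] = [v_4,v_5] − [v_0,v_5] + [v_0,v_4],
  ∂[v_1,v_2,v_4] = [v_2,v_4] − [v_1,v_4] + [v_1,v_2].
This gives a 15×10 integer matrix of rank 10; reducing to Smith normal form yields diagonal entries (1,1,1,1,1,1,1,1,1,2).

Reading off H_k = ker ∂_k / im ∂_{k+1}:

  H_2: rank ker ∂_2 − rank ∂_3 = (10 − 10) − 0 = 0, and there is no ∂_3, so H_2 = 0.

(K is a triangulation of the real projective plane RP^2.)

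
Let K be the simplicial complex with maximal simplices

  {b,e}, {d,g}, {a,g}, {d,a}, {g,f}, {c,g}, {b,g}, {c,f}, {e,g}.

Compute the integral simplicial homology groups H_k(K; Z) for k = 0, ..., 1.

K has 7 vertices, 9 edges.
rank ∂_0 = 0, rank ∂_1 = 6 ⇒ b_0 = 7 − 0 − 6 = 1; all invariant factors of ∂_1 are 1 so no torsion. So H_0 ≅ Z.
rank ∂_1 = 6, rank ∂_2 = 0 ⇒ b_1 = 9 − 6 − 0 = 3. So H_1 ≅ Z^3.

H_0 = Z,  H_1 = Z^3.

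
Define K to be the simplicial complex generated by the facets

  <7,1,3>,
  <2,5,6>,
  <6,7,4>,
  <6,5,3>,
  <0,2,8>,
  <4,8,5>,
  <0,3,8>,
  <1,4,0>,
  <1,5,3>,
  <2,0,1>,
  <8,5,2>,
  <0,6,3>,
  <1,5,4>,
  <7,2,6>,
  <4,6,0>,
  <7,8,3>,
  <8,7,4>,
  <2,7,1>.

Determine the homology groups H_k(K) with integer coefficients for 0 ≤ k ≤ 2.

Take the total order 0 < 1 < 2 < 3 < 4 < 5 < 6 < 7 < 8 on the vertex set. Then K (dimension 2) consists of the simplices:

  0-simplices (9): [0], [1], [2], [3], [4], [5], [6], [7], [8]
  1-simplices (27): (27 of them)
  2-simplices (18): [0,1,2], [0,1,4], [0,2,8], [0,3,6], [0,3,8], [0,4,6], [1,2,7], [1,3,5], [1,3,7], [1,4,5], [2,5,6], [2,5,8], [2,6,7], [3,5,6], [3,7,8], [4,5,8], [4,6,7], [4,7,8]

giving chain groups C_0 ≅ Z^9, C_1 ≅ Z^27, C_2 ≅ Z^18.

The boundary map ∂_1: C_1 → C_0 maps an edge to its endpoints' difference, ∂[p,q] = q − p. For instance
  ∂[3,8] = [8] − [3].
This gives a 9×27 integer matrix of rank 8; reducing to Smith normal form yields diagonal entries (1,1,1,1,1,1,1,1).

The boundary map ∂_2: C_2 → C_1 sends each 2-simplex [p,q,r] to [q,r] − [p,r] + [p,q]. For instance
  ∂[1,2,7] = [2,7] − [1,7] + [1,2],
  ∂[3,5,6] = [5,6] − [3,6] + [3,5].
This gives a 27×18 integer matrix of rank 17; reducing to Smith normal form yields diagonal entries (1,1,1,1,1,1,1,1,1,1,1,1,1,1,1,1,1).

Reading off H_k = ker ∂_k / im ∂_{k+1}:

  H_0: rank C_0 − rank ∂_1 = 9 − 8 = 1, and the invariant factors of ∂_1 are all 1, so H_0 ≅ Z.
  H_1: rank ker ∂_1 − rank ∂_2 = (27 − 8) − 17 = 2, and the invariant factors of ∂_2 are all 1, so H_1 ≅ Z^2.
  H_2: rank ker ∂_2 − rank ∂_3 = (18 − 17) − 0 = 1, and there is no ∂_3, so H_2 ≅ Z.

(K is a triangulation of the torus T^2.)

H_0 ≅ Z,  H_1 ≅ Z^2,  H_2 ≅ Z.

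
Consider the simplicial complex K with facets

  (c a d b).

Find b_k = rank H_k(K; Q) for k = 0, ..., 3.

We work with the vertex ordering a < b < c < d. The simplices of K, each written with vertices in increasing order, are:

  0-simplices (4): a, b, c, d
  1-simplices (6): ab, ac, ad, bc, bd, cd
  2-simplices (4): abc, abd, acd, bcd
  3-simplices (1): abcd

giving chain groups C_0 ≅ Z^4, C_1 ≅ Z^6, C_2 ≅ Z^4, C_3 ≅ Z^1.

Boundary ∂_1: C_1 → C_0 is given by ∂[p,q] = [q] − [p]. For instance
  ∂bd = d − b.
The 4×6 boundary matrix has rank 3 and Smith normal form diag(1,1,1).

Boundary ∂_2: C_2 → C_1 sends each 2-simplex [p,q,r] to [q,r] − [p,r] + [p,q]. For instance
  ∂acd = cd − ad + ac,
  ∂abc = bc − ac + ab.
The 6×4 boundary matrix has rank 3 and Smith normal form diag(1,1,1).

Boundary ∂_3: C_3 → C_2 sends each 3-simplex σ to the alternating sum Σ_i (−1)^i (σ with its i-th vertex removed). For instance
  ∂abcd = bcd − acd + abd − abc.
As a 4×1 matrix over Z this has rank 1, with invariant factors (1).

From H_k ≅ ker(∂_k) / im(∂_{k+1}) we obtain:

  H_0: rank C_0 − rank ∂_1 = 4 − 3 = 1, and the invariant factors of ∂_1 are all 1, so H_0 = Z.
  H_1: rank ker ∂_1 − rank ∂_2 = (6 − 3) − 3 = 0, and the invariant factors of ∂_2 are all 1, so H_1 = 0.
  H_2: rank ker ∂_2 − rank ∂_3 = (4 − 3) − 1 = 0, and the invariant factors of ∂_3 are all 1, so H_2 = 0.
  H_3: rank ker ∂_3 − rank ∂_4 = (1 − 1) − 0 = 0, and there is no ∂_4, so H_3 = 0.

As a check, the Euler characteristic is 4 − 6 + 4 − 1 = 1, which agrees with 1 − 0 + 0 − 0 = 1.
(K is a triangulation of the 3-simplex.)

Hence the Betti numbers are b_0 = 1, b_1 = 0, b_2 = 0, b_3 = 0.

b_0 = 1, b_1 = 0, b_2 = 0, b_3 = 0.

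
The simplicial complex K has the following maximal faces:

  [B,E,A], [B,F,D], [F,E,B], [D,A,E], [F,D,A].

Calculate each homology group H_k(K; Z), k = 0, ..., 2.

Fix the vertex order A < B < D < E < F and write every simplex with vertices in increasing order. Then dim K = 2 and the simplices of K are:

  0-simplices (5): A, B, D, E, F
  1-simplices (10): AB, AD, AE, AF, BD, BE, BF, DE, DF, EF
  2-simplices (5): ABE, ADE, ADF, BDF, BEF

giving chain groups C_0 ≅ Z^5, C_1 ≅ Z^10, C_2 ≅ Z^5.

The boundary map ∂_1: C_1 → C_0 is given by ∂[p,q] = [q] − [p]. For instance
  ∂AB = B − A.
This gives a 5×10 integer matrix of rank 4; reducing to Smith normal form yields diagonal entries (1,1,1,1).

∂_2: C_2 → C_1 acts by ∂[p,q,r] = [q,r] − [p,r] + [p,q]. For instance
  ∂BEF = EF − BF + BE,
  ∂ADF = DF − AF + AD.
This gives a 10×5 integer matrix of rank 5; reducing to Smith normal form yields diagonal entries (1,1,1,1,1).

From H_k ≅ ker(∂_k) / im(∂_{k+1}) we obtain:

  H_0: rank C_0 − rank ∂_1 = 5 − 4 = 1, and the invariant factors of ∂_1 are all 1, so H_0 ≅ Z.
  H_1: rank ker ∂_1 − rank ∂_2 = (10 − 4) − 5 = 1, and the invariant factors of ∂_2 are all 1, so H_1 ≅ Z.
  H_2: rank ker ∂_2 − rank ∂_3 = (5 − 5) − 0 = 0, and there is no ∂_3, so H_2 ≅ 0.

As a check, the Euler characteristic is 5 − 10 + 5 = 0, which agrees with 1 − 1 + 0 = 0.

H_0 = Z,  H_1 = Z,  H_2 = 0.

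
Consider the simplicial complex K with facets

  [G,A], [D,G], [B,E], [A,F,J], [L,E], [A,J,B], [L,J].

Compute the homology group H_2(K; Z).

H_2 = 0.

Take the total order A < B < D < E < F < G < J < L on the vertex set. Then K (dimension 2) consists of the simplices:

  0-simplices (8): A, B, D, E, F, G, J, L
  1-simplices (10): AB, AF, AG, AJ, BE, BJ, DG, EL, FJ, JL
  2-simplices (2): ABJ, AFJ

so the chain groups are C_0 ≅ Z^8, C_1 ≅ Z^10, C_2 ≅ Z^2.

Boundary ∂_1: C_1 → C_0 is given by ∂[p,q] = [q] − [p]. For instance
  ∂BJ = J − B.
As a 8×10 matrix over Z this has rank 7, with invariant factors (1,1,1,1,1,1,1).

The boundary map ∂_2: C_2 → C_1 acts by ∂[p,q,r] = [q,r] − [p,r] + [p,q]. For instance
  ∂ABJ = BJ − AJ + AB,
  ∂AFJ = FJ − AJ + AF.
The 10×2 boundary matrix has rank 2 and Smith normal form diag(1,1).

Now H_k = ker ∂_k / im ∂_{k+1}, so:

  H_2: rank ker ∂_2 − rank ∂_3 = (2 − 2) − 0 = 0, and there is no ∂_3, so H_2 ≅ 0.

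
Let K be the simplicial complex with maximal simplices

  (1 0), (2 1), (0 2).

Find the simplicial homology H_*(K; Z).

H_0 ≅ Z,  H_1 ≅ Z.

We work with the vertex ordering 0 < 1 < 2. The simplices of K, each written with vertices in increasing order, are:

  0-simplices (3): [0], [1], [2]
  1-simplices (3): [0,1], [0,2], [1,2]

so the chain groups are C_0 ≅ Z^3, C_1 ≅ Z^3.

The boundary map ∂_1: C_1 → C_0 is given by ∂[p,q] = [q] − [p].
The resulting 3×3 matrix has rank 2, and its Smith normal form has invariant factors (1,1).

From H_k ≅ ker(∂_k) / im(∂_{k+1}) we obtain:

  H_0: rank C_0 − rank ∂_1 = 3 − 2 = 1, and the invariant factors of ∂_1 are all 1, so H_0 = Z.
  H_1: rank ker ∂_1 − rank ∂_2 = (3 − 2) − 0 = 1, and there is no ∂_2, so H_1 = Z.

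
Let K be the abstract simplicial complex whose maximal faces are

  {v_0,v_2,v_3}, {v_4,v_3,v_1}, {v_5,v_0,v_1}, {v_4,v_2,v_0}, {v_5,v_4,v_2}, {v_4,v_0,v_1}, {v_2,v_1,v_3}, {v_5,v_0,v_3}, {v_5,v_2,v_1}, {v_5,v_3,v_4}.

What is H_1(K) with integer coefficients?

We work with the vertex ordering v_0 < v_1 < v_2 < v_3 < v_4 < v_5. The simplices of K, each written with vertices in increasing order, are:

  0-simplices (6): [v_0], [v_1], [v_2], [v_3], [v_4], [v_5]
  1-simplices (15): (15 of them)
  2-simplices (10): [v_0,v_1,v_4], [v_0,v_1,v_5], [v_0,v_2,v_3], [v_0,v_2,v_4], [v_0,v_3,v_5], [v_1,v_2,v_3], [v_1,v_2,v_5], [v_1,v_3,v_4], [v_2,v_4,v_5], [v_3,v_4,v_5]

Hence C_0 ≅ Z^6, C_1 ≅ Z^15, C_2 ≅ Z^10.

Boundary ∂_1: C_1 → C_0 sends each edge [p,q] (with p < q) to q − p. For instance
  ∂[v_0,v_3] = [v_3] − [v_0].
The resulting 6×15 matrix has rank 5, and its Smith normal form has invariant factors (1,1,1,1,1).

∂_2: C_2 → C_1 sends each 2-simplex [p,q,r] to [q,r] − [p,r] + [p,q]. For instance
  ∂[v_0,v_2,v_3] = [v_2,v_3] − [v_0,v_3] + [v_0,v_2],
  ∂[v_1,v_2,v_5] = [v_2,v_5] − [v_1,v_5] + [v_1,v_2].
The resulting 15×10 matrix has rank 10, and its Smith normal form has invariant factors (1,1,1,1,1,1,1,1,1,2).

Reading off H_k = ker ∂_k / im ∂_{k+1}:

  H_1: rank ker ∂_1 − rank ∂_2 = (15 − 5) − 10 = 0, and ∂_2 has invariant factor 2 > 1, so H_1 ≅ Z/2.

(K is a triangulation of the real projective plane RP^2.)

H_1 = Z/2.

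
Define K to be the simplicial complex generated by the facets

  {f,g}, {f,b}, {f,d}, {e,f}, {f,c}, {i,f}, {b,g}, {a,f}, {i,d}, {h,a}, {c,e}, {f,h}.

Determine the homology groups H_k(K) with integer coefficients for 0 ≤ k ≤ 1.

H_0 = Z,  H_1 = Z^4.

Order the vertices as a < b < c < d < e < f < g < h < i. Listing each simplex with vertices in this order, K has dimension 1 with simplices:

  0-simplices (9): a, b, c, d, e, f, g, h, i
  1-simplices (12): af, ah, bf, bg, ce, cf, df, di, ef, fg, fh, fi

giving chain groups C_0 ≅ Z^9, C_1 ≅ Z^12.

Boundary ∂_1: C_1 → C_0 sends each edge [p,q] (with p < q) to q − p. For instance
  ∂di = i − d.
The 9×12 boundary matrix has rank 8 and Smith normal form diag(1,1,1,1,1,1,1,1).

Computing H_k = (kernel of ∂_k) / (image of ∂_{k+1}):

  H_0: rank C_0 − rank ∂_1 = 9 − 8 = 1, and the invariant factors of ∂_1 are all 1, so H_0 = Z.
  H_1: rank ker ∂_1 − rank ∂_2 = (12 − 8) − 0 = 4, and there is no ∂_2, so H_1 = Z^4.

As a check, the Euler characteristic is 9 − 12 = -3, which agrees with 1 − 4 = -3.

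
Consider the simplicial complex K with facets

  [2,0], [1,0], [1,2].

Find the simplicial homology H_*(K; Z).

Fix the vertex order 0 < 1 < 2 and write every simplex with vertices in increasing order. Then dim K = 1 and the simplices of K are:

  0-simplices (3): [0], [1], [2]
  1-simplices (3): [0,1], [0,2], [1,2]

Hence C_0 ≅ Z^3, C_1 ≅ Z^3.

∂_1: C_1 → C_0 sends each edge [p,q] (with p < q) to q − p. For instance
  ∂[0,1] = [1] − [0].
This gives a 3×3 integer matrix of rank 2; reducing to Smith normal form yields diagonal entries (1,1).

From H_k ≅ ker(∂_k) / im(∂_{k+1}) we obtain:

  H_0: rank C_0 − rank ∂_1 = 3 − 2 = 1, and the invariant factors of ∂_1 are all 1, so H_0 = Z.
  H_1: rank ker ∂_1 − rank ∂_2 = (3 − 2) − 0 = 1, and there is no ∂_2, so H_1 = Z.

As a check, the Euler characteristic is 3 − 3 = 0, which agrees with 1 − 1 = 0.

H_0 ≅ Z,  H_1 ≅ Z.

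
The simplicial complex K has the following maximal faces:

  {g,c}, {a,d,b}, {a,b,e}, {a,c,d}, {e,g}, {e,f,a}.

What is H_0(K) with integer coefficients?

Take the total order a < b < c < d < e < f < g on the vertex set. Then K (dimension 2) consists of the simplices:

  0-simplices (7): a, b, c, d, e, f, g
  1-simplices (11): ab, ac, ad, ae, af, bd, be, cd, cg, ef, eg
  2-simplices (4): abd, abe, acd, aef

giving chain groups C_0 ≅ Z^7, C_1 ≅ Z^11, C_2 ≅ Z^4.

Boundary ∂_1: C_1 → C_0 maps an edge to its endpoints' difference, ∂[p,q] = q − p. For instance
  ∂cd = d − c.
The resulting 7×11 matrix has rank 6, and its Smith normal form has invariant factors (1,1,1,1,1,1).

The boundary map ∂_2: C_2 → C_1 sends each 2-simplex [p,q,r] to [q,r] − [p,r] + [p,q]. For instance
  ∂abe = be − ae + ab,
  ∂abd = bd − ad + ab.
The resulting 11×4 matrix has rank 4, and its Smith normal form has invariant factors (1,1,1,1).

Computing H_k = (kernel of ∂_k) / (image of ∂_{k+1}):

  H_0: rank C_0 − rank ∂_1 = 7 − 6 = 1, and the invariant factors of ∂_1 are all 1, so H_0 ≅ Z.

H_0 ≅ Z.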